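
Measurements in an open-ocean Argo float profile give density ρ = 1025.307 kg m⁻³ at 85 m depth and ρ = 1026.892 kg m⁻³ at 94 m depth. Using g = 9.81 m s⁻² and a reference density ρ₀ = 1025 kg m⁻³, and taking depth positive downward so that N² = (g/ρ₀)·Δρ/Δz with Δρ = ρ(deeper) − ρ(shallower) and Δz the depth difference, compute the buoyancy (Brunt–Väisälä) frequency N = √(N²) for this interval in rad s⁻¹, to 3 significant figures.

Δρ = 1026.892 − 1025.307 = 1.585 kg m⁻³ over Δz = 94 − 85 = 9 m.
N² = (9.81/1025) × (1.585/9) = 1.6855 × 10⁻³ s⁻².
N = √(1.6855 × 10⁻³) = 0.041055 rad s⁻¹ ≈ 0.0411 rad s⁻¹.

0.0411 rad s⁻¹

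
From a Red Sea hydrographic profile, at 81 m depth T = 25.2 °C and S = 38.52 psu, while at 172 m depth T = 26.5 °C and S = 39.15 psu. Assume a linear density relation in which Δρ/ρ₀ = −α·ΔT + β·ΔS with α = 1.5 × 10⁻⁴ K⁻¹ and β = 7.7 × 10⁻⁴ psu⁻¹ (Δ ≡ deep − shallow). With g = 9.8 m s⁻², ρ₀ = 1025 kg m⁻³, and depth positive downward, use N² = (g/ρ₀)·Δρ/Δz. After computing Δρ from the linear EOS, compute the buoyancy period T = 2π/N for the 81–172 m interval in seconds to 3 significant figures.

1.12 × 10³ s

ΔT = +1.3 K, ΔS = +0.63 psu (deep − shallow).
Δρ/ρ₀ = −αΔT + βΔS = -1.95 × 10⁻⁴ + 4.851 × 10⁻⁴ = 2.901 × 10⁻⁴, so Δρ ≈ 0.2974 kg m⁻³.
N² = (g/ρ₀)·Δρ/Δz = g·(Δρ/ρ₀)/Δz = 9.8 × 2.901 × 10⁻⁴ / 91 = 3.1242 × 10⁻⁵ s⁻².
N = √(3.1242 × 10⁻⁵) = 5.5895 × 10⁻³ rad s⁻¹ → T = 2π/N = 1.1241 × 10³ s ≈ 1.12 × 10³ s.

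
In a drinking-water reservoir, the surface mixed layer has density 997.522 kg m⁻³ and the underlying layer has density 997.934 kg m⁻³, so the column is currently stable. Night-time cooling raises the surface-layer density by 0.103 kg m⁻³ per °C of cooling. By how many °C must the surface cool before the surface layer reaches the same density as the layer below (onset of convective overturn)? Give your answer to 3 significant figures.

4.00 °C

Density deficit of the surface layer: 997.934 − 997.522 = 0.412 kg m⁻³.
Required change = 0.412 / 0.103 = 4.00 °C.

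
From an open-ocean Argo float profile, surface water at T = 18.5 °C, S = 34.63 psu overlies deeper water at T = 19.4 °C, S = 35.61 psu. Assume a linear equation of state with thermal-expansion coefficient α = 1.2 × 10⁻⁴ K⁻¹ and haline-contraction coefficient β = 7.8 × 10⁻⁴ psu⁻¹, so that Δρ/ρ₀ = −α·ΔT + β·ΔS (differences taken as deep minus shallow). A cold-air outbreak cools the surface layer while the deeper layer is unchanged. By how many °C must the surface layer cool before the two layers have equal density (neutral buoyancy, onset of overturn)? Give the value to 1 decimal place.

5.5 °C

Neutral buoyancy requires Δρ = 0, i.e. −α(T_deep − T_surf′) + β(S_deep − S_surf) = 0.
T_surf′ = T_deep − (β/α)·ΔS = 19.4 − (7.8 × 10⁻⁴/1.2 × 10⁻⁴)·(+0.98) = 13.030 °C.
Cooling required: 18.5 − (13.030) = 5.470 °C.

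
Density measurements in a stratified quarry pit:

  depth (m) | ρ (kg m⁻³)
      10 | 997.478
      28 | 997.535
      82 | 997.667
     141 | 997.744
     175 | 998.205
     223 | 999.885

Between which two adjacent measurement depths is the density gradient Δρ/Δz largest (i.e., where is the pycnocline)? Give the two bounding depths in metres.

Compute the density gradient over each adjacent pair:
  10–28 m: Δρ/Δz = 0.057/18 = 3.2 × 10⁻³ kg m⁻⁴
  28–82 m: Δρ/Δz = 0.132/54 = 2.4 × 10⁻³ kg m⁻⁴
  82–141 m: Δρ/Δz = 0.077/59 = 1.3 × 10⁻³ kg m⁻⁴
  141–175 m: Δρ/Δz = 0.461/34 = 0.014 kg m⁻⁴
  175–223 m: Δρ/Δz = 1.680/48 = 0.035 kg m⁻⁴
The largest gradient is in the 175–223 m interval — the pycnocline.

175–223 m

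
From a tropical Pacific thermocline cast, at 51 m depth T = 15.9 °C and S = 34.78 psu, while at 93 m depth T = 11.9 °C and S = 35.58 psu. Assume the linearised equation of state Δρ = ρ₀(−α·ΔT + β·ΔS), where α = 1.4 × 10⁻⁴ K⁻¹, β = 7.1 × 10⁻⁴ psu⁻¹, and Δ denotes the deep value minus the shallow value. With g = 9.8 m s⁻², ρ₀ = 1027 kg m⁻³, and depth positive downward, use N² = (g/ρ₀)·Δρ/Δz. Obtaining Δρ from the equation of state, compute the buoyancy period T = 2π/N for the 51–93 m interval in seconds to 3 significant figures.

387 s

ΔT = -4.0 K, ΔS = +0.80 psu (deep − shallow).
Δρ/ρ₀ = −αΔT + βΔS = 5.60 × 10⁻⁴ + 5.68 × 10⁻⁴ = 1.128 × 10⁻³, so Δρ ≈ 1.158 kg m⁻³.
N² = (g/ρ₀)·Δρ/Δz = g·(Δρ/ρ₀)/Δz = 9.8 × 1.128 × 10⁻³ / 42 = 2.6320 × 10⁻⁴ s⁻².
N = √(2.6320 × 10⁻⁴) = 0.016223 rad s⁻¹ → T = 2π/N = 387.30 s ≈ 387 s.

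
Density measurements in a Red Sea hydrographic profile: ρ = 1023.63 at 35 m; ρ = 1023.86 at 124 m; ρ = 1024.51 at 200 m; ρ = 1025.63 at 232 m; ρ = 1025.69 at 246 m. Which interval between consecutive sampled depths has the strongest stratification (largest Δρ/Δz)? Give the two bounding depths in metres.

Compute the density gradient over each adjacent pair:
  35–124 m: Δρ/Δz = 0.23/89 = 2.6 × 10⁻³ kg m⁻⁴
  124–200 m: Δρ/Δz = 0.65/76 = 8.6 × 10⁻³ kg m⁻⁴
  200–232 m: Δρ/Δz = 1.12/32 = 0.035 kg m⁻⁴
  232–246 m: Δρ/Δz = 0.06/14 = 4.3 × 10⁻³ kg m⁻⁴
The largest gradient is in the 200–232 m interval — the pycnocline.

200–232 m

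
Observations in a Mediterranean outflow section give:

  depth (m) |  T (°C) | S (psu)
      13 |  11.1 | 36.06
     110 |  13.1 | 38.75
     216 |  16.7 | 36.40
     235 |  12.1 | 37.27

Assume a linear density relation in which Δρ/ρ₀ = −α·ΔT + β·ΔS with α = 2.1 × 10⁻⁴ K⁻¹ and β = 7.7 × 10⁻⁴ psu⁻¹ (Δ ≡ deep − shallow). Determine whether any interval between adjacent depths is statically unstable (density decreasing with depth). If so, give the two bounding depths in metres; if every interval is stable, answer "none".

110–216 m

Evaluate Δρ/ρ₀ = −αΔT + βΔS across each adjacent pair:
  13–110 m: −αΔT+βΔS = −(2.1 × 10⁻⁴)(+2.0)+(7.7 × 10⁻⁴)(+2.69) = 1.7 × 10⁻³ → stable
  110–216 m: −αΔT+βΔS = −(2.1 × 10⁻⁴)(+3.6)+(7.7 × 10⁻⁴)(-2.35) = -2.6 × 10⁻³ → UNSTABLE
  216–235 m: −αΔT+βΔS = −(2.1 × 10⁻⁴)(-4.6)+(7.7 × 10⁻⁴)(+0.87) = 1.6 × 10⁻³ → stable
The 110–216 m interval has Δρ < 0: lighter water underlies denser water.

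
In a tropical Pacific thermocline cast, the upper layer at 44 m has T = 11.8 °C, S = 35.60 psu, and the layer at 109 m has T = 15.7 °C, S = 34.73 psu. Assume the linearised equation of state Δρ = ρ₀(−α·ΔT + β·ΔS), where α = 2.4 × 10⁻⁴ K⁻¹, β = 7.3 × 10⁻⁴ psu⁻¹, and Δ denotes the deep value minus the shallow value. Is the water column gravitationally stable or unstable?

unstable

ΔT = 15.7 − 11.8 = +3.9 K and ΔS = 34.73 − 35.60 = -0.87 psu (deep − shallow).
−αΔT = -9.36 × 10⁻⁴; βΔS = -6.351 × 10⁻⁴; sum Δρ/ρ₀ = -1.5711 × 10⁻³.
Δρ/ρ₀ < 0, so Δρ < 0: deeper water is lighter → statically unstable; the column would overturn.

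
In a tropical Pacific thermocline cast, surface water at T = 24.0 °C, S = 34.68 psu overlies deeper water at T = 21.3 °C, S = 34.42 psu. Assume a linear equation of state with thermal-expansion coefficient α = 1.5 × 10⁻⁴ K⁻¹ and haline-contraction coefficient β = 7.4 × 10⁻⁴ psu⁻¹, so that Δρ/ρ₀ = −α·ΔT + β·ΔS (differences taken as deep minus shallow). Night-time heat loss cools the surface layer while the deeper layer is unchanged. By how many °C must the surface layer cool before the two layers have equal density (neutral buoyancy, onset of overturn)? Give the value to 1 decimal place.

Neutral buoyancy requires Δρ = 0, i.e. −α(T_deep − T_surf′) + β(S_deep − S_surf) = 0.
T_surf′ = T_deep − (β/α)·ΔS = 21.3 − (7.4 × 10⁻⁴/1.5 × 10⁻⁴)·(-0.26) = 22.583 °C.
Cooling required: 24.0 − (22.583) = 1.417 °C.

1.4 °C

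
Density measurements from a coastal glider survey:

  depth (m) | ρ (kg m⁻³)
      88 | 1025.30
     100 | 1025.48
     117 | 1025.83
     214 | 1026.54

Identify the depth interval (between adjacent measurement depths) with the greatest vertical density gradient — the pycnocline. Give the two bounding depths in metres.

100–117 m

Compute the density gradient over each adjacent pair:
  88–100 m: Δρ/Δz = 0.18/12 = 0.015 kg m⁻⁴
  100–117 m: Δρ/Δz = 0.35/17 = 0.021 kg m⁻⁴
  117–214 m: Δρ/Δz = 0.71/97 = 7.3 × 10⁻³ kg m⁻⁴
The largest gradient is in the 100–117 m interval — the pycnocline.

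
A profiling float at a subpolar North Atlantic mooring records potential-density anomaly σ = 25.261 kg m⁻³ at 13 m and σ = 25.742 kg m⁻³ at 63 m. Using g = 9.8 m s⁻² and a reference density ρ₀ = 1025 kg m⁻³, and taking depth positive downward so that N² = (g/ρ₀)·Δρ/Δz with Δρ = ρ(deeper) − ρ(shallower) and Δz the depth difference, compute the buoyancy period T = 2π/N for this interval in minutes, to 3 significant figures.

10.9 min

Δρ = 1025.742 − 1025.261 = 0.481 kg m⁻³ over Δz = 63 − 13 = 50 m.
N² = (9.8/1025) × (0.481/50) = 9.1977 × 10⁻⁵ s⁻².
N = √(9.1977 × 10⁻⁵) = 9.5905 × 10⁻³ rad s⁻¹, so T = 2π/N = 655.15 s = 10.919 min ≈ 10.9 min.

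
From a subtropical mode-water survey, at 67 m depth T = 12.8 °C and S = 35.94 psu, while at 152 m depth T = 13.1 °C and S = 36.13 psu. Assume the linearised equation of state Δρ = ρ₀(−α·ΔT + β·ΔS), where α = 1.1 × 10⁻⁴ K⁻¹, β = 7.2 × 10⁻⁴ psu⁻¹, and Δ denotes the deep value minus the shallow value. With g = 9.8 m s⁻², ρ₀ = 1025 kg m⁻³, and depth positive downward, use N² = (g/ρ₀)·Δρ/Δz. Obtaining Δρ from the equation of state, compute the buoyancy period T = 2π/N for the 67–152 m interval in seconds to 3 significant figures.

1.82 × 10³ s

ΔT = +0.3 K, ΔS = +0.19 psu (deep − shallow).
Δρ/ρ₀ = −αΔT + βΔS = -3.30 × 10⁻⁵ + 1.368 × 10⁻⁴ = 1.038 × 10⁻⁴, so Δρ ≈ 0.1064 kg m⁻³.
N² = (g/ρ₀)·Δρ/Δz = g·(Δρ/ρ₀)/Δz = 9.8 × 1.038 × 10⁻⁴ / 85 = 1.1968 × 10⁻⁵ s⁻².
N = √(1.1968 × 10⁻⁵) = 3.4595 × 10⁻³ rad s⁻¹ → T = 2π/N = 1.8162 × 10³ s ≈ 1.82 × 10³ s.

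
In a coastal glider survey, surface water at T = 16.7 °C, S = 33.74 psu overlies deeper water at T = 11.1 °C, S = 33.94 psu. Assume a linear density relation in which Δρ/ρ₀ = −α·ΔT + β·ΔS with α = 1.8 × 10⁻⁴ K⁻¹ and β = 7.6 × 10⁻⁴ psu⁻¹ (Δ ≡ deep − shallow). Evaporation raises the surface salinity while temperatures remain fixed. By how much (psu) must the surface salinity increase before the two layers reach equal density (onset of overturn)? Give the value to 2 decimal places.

Neutral buoyancy requires −α(T_deep − T_surf) + β(S_deep − S_surf′) = 0.
S_surf′ = S_deep − (α/β)·ΔT = 33.94 − (1.8 × 10⁻⁴/7.6 × 10⁻⁴)·(-5.6) = 35.2663 psu.
Increase required: 35.2663 − 33.74 = 1.5263 psu.

1.53 psu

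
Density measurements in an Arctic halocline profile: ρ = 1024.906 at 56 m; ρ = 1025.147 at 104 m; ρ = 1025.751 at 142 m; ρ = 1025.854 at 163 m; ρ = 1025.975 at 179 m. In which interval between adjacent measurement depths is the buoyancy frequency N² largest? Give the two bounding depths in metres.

104–142 m

Compute the density gradient over each adjacent pair:
  56–104 m: Δρ/Δz = 0.241/48 = 5.0 × 10⁻³ kg m⁻⁴
  104–142 m: Δρ/Δz = 0.604/38 = 0.016 kg m⁻⁴
  142–163 m: Δρ/Δz = 0.103/21 = 4.9 × 10⁻³ kg m⁻⁴
  163–179 m: Δρ/Δz = 0.121/16 = 7.6 × 10⁻³ kg m⁻⁴
The largest gradient is in the 104–142 m interval — the pycnocline.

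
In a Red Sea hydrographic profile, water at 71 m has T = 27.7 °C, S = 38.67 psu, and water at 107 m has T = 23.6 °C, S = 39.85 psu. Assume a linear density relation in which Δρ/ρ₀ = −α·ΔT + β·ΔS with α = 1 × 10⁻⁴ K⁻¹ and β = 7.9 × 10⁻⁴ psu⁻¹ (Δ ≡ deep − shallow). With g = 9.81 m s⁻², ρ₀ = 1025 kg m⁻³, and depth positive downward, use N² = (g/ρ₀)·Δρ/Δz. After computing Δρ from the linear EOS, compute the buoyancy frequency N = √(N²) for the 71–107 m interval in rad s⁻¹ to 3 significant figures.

0.0191 rad s⁻¹

ΔT = -4.1 K, ΔS = +1.18 psu (deep − shallow).
Δρ/ρ₀ = −αΔT + βΔS = 4.10 × 10⁻⁴ + 9.322 × 10⁻⁴ = 1.3422 × 10⁻³, so Δρ ≈ 1.376 kg m⁻³.
N² = (g/ρ₀)·Δρ/Δz = g·(Δρ/ρ₀)/Δz = 9.81 × 1.3422 × 10⁻³ / 36 = 3.6575 × 10⁻⁴ s⁻².
N = √(3.6575 × 10⁻⁴) = 0.019125 rad s⁻¹ ≈ 0.0191 rad s⁻¹.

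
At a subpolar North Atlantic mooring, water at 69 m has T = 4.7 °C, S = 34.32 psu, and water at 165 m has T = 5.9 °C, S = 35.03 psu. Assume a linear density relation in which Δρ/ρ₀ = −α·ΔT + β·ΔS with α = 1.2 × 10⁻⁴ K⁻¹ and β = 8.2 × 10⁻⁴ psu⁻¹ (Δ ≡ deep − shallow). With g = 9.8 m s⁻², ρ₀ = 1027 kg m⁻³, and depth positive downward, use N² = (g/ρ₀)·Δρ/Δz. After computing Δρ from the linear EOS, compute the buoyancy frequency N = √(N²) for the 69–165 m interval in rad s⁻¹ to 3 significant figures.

6.69 × 10⁻³ rad s⁻¹

ΔT = +1.2 K, ΔS = +0.71 psu (deep − shallow).
Δρ/ρ₀ = −αΔT + βΔS = -1.44 × 10⁻⁴ + 5.822 × 10⁻⁴ = 4.382 × 10⁻⁴, so Δρ ≈ 0.4500 kg m⁻³.
N² = (g/ρ₀)·Δρ/Δz = g·(Δρ/ρ₀)/Δz = 9.8 × 4.382 × 10⁻⁴ / 96 = 4.4733 × 10⁻⁵ s⁻².
N = √(4.4733 × 10⁻⁵) = 6.6883 × 10⁻³ rad s⁻¹ ≈ 6.69 × 10⁻³ rad s⁻¹.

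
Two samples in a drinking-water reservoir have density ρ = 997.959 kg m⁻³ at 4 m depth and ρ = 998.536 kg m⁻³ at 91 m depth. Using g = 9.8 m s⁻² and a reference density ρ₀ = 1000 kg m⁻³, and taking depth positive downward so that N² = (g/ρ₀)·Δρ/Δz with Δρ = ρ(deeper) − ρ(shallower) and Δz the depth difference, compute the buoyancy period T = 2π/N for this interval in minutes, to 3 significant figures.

13.0 min

Δρ = 998.536 − 997.959 = 0.577 kg m⁻³ over Δz = 91 − 4 = 87 m.
N² = (9.8/1000) × (0.577/87) = 6.4995 × 10⁻⁵ s⁻².
N = √(6.4995 × 10⁻⁵) = 8.0619 × 10⁻³ rad s⁻¹, so T = 2π/N = 779.37 s = 12.989 min ≈ 13.0 min.
Since Δρ > 0 the layer is stably stratified.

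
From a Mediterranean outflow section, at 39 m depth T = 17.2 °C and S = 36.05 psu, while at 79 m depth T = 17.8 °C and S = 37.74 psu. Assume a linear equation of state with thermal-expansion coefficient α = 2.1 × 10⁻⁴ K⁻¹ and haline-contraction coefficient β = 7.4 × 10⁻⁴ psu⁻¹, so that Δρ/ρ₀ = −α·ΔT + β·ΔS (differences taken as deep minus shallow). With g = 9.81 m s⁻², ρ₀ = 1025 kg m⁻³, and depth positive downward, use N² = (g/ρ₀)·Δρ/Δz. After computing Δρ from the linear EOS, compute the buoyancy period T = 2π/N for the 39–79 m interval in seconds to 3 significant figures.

378 s

ΔT = +0.6 K, ΔS = +1.69 psu (deep − shallow).
Δρ/ρ₀ = −αΔT + βΔS = -1.26 × 10⁻⁴ + 1.2506 × 10⁻³ = 1.1246 × 10⁻³, so Δρ ≈ 1.153 kg m⁻³.
N² = (g/ρ₀)·Δρ/Δz = g·(Δρ/ρ₀)/Δz = 9.81 × 1.1246 × 10⁻³ / 40 = 2.7581 × 10⁻⁴ s⁻².
N = √(2.7581 × 10⁻⁴) = 0.016608 rad s⁻¹ → T = 2π/N = 378.32 s ≈ 378 s.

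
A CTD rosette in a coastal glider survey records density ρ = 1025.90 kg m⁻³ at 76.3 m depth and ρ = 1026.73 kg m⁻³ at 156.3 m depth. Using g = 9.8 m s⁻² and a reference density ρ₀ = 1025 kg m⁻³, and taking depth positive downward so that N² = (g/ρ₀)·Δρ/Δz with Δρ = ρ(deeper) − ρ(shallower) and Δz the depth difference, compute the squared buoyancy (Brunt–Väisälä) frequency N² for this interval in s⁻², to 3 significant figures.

9.92 × 10⁻⁵ s⁻²

Δρ = 1026.73 − 1025.90 = 0.83 kg m⁻³ over Δz = 156.3 − 76.3 = 80 m.
N² = (9.8/1025) × (0.83/80) = 9.9195 × 10⁻⁵ s⁻² ≈ 9.92 × 10⁻⁵ s⁻².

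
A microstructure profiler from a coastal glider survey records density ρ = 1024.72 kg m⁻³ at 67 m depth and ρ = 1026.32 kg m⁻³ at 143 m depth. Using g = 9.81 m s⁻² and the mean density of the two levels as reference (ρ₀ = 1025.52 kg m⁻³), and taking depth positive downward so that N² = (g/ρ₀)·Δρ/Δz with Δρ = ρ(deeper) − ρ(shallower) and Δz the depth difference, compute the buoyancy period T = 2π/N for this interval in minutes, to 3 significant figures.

7.38 min

Δρ = 1026.32 − 1024.72 = 1.60 kg m⁻³ over Δz = 143 − 67 = 76 m.
N² = (9.81/1025.52) × (1.60/76) = 2.0139 × 10⁻⁴ s⁻².
N = √(2.0139 × 10⁻⁴) = 0.014191 rad s⁻¹, so T = 2π/N = 442.76 s = 7.3793 min ≈ 7.38 min.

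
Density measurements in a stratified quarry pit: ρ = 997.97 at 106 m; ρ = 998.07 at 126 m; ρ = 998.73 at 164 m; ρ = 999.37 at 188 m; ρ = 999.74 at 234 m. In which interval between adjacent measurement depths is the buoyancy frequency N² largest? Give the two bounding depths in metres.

164–188 m

Compute the density gradient over each adjacent pair:
  106–126 m: Δρ/Δz = 0.10/20 = 5.0 × 10⁻³ kg m⁻⁴
  126–164 m: Δρ/Δz = 0.66/38 = 0.017 kg m⁻⁴
  164–188 m: Δρ/Δz = 0.64/24 = 0.027 kg m⁻⁴
  188–234 m: Δρ/Δz = 0.37/46 = 8.0 × 10⁻³ kg m⁻⁴
The largest gradient is in the 164–188 m interval — the pycnocline.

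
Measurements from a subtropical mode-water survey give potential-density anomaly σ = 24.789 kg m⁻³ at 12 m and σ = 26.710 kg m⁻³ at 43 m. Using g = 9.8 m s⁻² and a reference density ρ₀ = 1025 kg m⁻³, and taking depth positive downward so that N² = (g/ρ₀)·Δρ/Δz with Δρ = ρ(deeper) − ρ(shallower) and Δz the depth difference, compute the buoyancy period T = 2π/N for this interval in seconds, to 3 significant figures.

258 s

Δρ = 1026.710 − 1024.789 = 1.921 kg m⁻³ over Δz = 43 − 12 = 31 m.
N² = (9.8/1025) × (1.921/31) = 5.9247 × 10⁻⁴ s⁻².
N = √(5.9247 × 10⁻⁴) = 0.024341 rad s⁻¹, so T = 2π/N = 258.13 s ≈ 258 s.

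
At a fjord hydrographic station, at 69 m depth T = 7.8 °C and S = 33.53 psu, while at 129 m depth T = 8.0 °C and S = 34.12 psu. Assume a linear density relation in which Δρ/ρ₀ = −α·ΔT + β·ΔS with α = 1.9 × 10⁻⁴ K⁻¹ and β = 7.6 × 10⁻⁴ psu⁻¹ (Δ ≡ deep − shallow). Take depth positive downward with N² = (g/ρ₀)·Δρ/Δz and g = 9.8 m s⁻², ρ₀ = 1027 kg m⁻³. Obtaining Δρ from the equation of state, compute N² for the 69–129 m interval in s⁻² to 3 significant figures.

ΔT = +0.2 K, ΔS = +0.59 psu (deep − shallow).
Δρ/ρ₀ = −αΔT + βΔS = -3.80 × 10⁻⁵ + 4.484 × 10⁻⁴ = 4.104 × 10⁻⁴, so Δρ ≈ 0.4215 kg m⁻³.
N² = (g/ρ₀)·Δρ/Δz = g·(Δρ/ρ₀)/Δz = 9.8 × 4.104 × 10⁻⁴ / 60 = 6.7032 × 10⁻⁵ s⁻² ≈ 6.70 × 10⁻⁵ s⁻².

6.70 × 10⁻⁵ s⁻²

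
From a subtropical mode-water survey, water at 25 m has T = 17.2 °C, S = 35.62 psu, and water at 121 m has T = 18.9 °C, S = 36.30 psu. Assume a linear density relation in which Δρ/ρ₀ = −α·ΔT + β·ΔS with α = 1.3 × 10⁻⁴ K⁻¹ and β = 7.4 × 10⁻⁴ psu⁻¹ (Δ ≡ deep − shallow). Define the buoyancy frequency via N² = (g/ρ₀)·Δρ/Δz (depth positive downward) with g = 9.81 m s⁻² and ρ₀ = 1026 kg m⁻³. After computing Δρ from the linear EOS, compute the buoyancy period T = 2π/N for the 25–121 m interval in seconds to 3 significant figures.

1.17 × 10³ s

ΔT = +1.7 K, ΔS = +0.68 psu (deep − shallow).
Δρ/ρ₀ = −αΔT + βΔS = -2.21 × 10⁻⁴ + 5.032 × 10⁻⁴ = 2.822 × 10⁻⁴, so Δρ ≈ 0.2895 kg m⁻³.
N² = (g/ρ₀)·Δρ/Δz = g·(Δρ/ρ₀)/Δz = 9.81 × 2.822 × 10⁻⁴ / 96 = 2.8837 × 10⁻⁵ s⁻².
N = √(2.8837 × 10⁻⁵) = 5.3700 × 10⁻³ rad s⁻¹ → T = 2π/N = 1.1701 × 10³ s ≈ 1.17 × 10³ s.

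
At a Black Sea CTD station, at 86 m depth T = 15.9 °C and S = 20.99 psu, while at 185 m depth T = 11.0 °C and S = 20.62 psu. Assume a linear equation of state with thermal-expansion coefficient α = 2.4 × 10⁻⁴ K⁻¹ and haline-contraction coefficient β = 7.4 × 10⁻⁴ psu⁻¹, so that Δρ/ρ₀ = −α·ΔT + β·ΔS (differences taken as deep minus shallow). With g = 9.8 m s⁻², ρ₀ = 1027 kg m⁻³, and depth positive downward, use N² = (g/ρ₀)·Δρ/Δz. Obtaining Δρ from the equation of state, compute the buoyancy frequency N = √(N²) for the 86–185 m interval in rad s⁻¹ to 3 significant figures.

ΔT = -4.9 K, ΔS = -0.37 psu (deep − shallow).
Δρ/ρ₀ = −αΔT + βΔS = 1.176 × 10⁻³ − 2.738 × 10⁻⁴ = 9.022 × 10⁻⁴, so Δρ ≈ 0.9266 kg m⁻³.
N² = (g/ρ₀)·Δρ/Δz = g·(Δρ/ρ₀)/Δz = 9.8 × 9.022 × 10⁻⁴ / 99 = 8.9309 × 10⁻⁵ s⁻².
N = √(8.9309 × 10⁻⁵) = 9.4503 × 10⁻³ rad s⁻¹ ≈ 9.45 × 10⁻³ rad s⁻¹.

9.45 × 10⁻³ rad s⁻¹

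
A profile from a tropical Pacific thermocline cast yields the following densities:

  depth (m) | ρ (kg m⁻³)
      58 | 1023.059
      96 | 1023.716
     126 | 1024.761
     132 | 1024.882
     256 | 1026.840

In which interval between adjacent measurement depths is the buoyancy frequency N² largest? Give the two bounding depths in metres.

Compute the density gradient over each adjacent pair:
  58–96 m: Δρ/Δz = 0.657/38 = 0.017 kg m⁻⁴
  96–126 m: Δρ/Δz = 1.045/30 = 0.035 kg m⁻⁴
  126–132 m: Δρ/Δz = 0.121/6 = 0.020 kg m⁻⁴
  132–256 m: Δρ/Δz = 1.958/124 = 0.016 kg m⁻⁴
The largest gradient is in the 96–126 m interval — the pycnocline.

96–126 m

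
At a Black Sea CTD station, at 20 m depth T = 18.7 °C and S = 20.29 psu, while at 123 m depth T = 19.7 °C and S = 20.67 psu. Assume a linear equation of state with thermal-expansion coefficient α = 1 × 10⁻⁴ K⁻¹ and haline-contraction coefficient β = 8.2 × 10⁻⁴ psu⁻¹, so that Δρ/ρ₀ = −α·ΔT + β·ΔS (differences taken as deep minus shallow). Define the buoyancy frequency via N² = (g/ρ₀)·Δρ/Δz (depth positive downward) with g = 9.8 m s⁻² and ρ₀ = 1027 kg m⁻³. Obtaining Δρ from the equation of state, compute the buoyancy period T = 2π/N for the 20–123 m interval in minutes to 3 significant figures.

ΔT = +1.0 K, ΔS = +0.38 psu (deep − shallow).
Δρ/ρ₀ = −αΔT + βΔS = -1.00 × 10⁻⁴ + 3.116 × 10⁻⁴ = 2.116 × 10⁻⁴, so Δρ ≈ 0.2173 kg m⁻³.
N² = (g/ρ₀)·Δρ/Δz = g·(Δρ/ρ₀)/Δz = 9.8 × 2.116 × 10⁻⁴ / 103 = 2.0133 × 10⁻⁵ s⁻².
N = √(2.0133 × 10⁻⁵) = 4.4870 × 10⁻³ rad s⁻¹ → T = 2π/N = 1.4003 × 10³ s = 23.338 min ≈ 23.3 min.

23.3 min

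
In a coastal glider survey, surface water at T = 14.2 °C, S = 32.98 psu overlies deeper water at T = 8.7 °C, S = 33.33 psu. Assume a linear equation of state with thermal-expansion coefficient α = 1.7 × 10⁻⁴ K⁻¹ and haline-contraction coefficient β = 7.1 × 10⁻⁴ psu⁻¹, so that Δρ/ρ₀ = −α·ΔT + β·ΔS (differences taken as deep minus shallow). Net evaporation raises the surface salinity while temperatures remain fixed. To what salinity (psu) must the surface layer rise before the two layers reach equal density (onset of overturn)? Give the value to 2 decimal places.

34.65 psu

Neutral buoyancy requires −α(T_deep − T_surf) + β(S_deep − S_surf′) = 0.
S_surf′ = S_deep − (α/β)·ΔT = 33.33 − (1.7 × 10⁻⁴/7.1 × 10⁻⁴)·(-5.5) = 34.6469 psu.
Increase required: 34.6469 − 32.98 = 1.6669 psu.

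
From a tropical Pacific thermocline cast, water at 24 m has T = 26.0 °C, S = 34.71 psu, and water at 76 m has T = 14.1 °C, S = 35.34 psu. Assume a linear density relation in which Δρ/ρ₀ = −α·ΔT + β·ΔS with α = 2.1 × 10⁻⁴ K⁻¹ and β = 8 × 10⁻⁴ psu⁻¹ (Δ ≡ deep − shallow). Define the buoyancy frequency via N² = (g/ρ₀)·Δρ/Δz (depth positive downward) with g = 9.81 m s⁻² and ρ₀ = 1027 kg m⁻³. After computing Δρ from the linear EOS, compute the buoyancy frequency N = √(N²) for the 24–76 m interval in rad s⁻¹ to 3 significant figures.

ΔT = -11.9 K, ΔS = +0.63 psu (deep − shallow).
Δρ/ρ₀ = −αΔT + βΔS = 2.499 × 10⁻³ + 5.04 × 10⁻⁴ = 3.003 × 10⁻³, so Δρ ≈ 3.084 kg m⁻³.
N² = (g/ρ₀)·Δρ/Δz = g·(Δρ/ρ₀)/Δz = 9.81 × 3.003 × 10⁻³ / 52 = 5.6653 × 10⁻⁴ s⁻².
N = √(5.6653 × 10⁻⁴) = 0.023802 rad s⁻¹ ≈ 0.0238 rad s⁻¹.

0.0238 rad s⁻¹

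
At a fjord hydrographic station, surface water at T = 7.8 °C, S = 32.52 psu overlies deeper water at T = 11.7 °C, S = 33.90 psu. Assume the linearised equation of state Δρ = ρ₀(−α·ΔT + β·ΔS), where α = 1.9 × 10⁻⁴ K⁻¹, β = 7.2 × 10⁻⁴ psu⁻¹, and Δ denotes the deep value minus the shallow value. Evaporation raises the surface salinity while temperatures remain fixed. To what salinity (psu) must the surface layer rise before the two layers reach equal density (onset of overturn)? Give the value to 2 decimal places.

32.87 psu

Neutral buoyancy requires −α(T_deep − T_surf) + β(S_deep − S_surf′) = 0.
S_surf′ = S_deep − (α/β)·ΔT = 33.90 − (1.9 × 10⁻⁴/7.2 × 10⁻⁴)·(+3.9) = 32.8708 psu.
Increase required: 32.8708 − 32.52 = 0.3508 psu.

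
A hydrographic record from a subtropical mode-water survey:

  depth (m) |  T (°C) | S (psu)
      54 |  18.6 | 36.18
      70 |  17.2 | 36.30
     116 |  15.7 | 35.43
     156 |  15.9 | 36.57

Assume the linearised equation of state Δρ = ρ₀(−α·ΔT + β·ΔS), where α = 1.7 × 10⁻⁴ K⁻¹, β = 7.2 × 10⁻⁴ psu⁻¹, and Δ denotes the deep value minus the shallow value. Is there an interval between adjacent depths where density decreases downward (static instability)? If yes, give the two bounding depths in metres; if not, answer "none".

Evaluate Δρ/ρ₀ = −αΔT + βΔS across each adjacent pair:
  54–70 m: −αΔT+βΔS = −(1.7 × 10⁻⁴)(-1.4)+(7.2 × 10⁻⁴)(+0.12) = 3.2 × 10⁻⁴ → stable
  70–116 m: −αΔT+βΔS = −(1.7 × 10⁻⁴)(-1.5)+(7.2 × 10⁻⁴)(-0.87) = -3.7 × 10⁻⁴ → UNSTABLE
  116–156 m: −αΔT+βΔS = −(1.7 × 10⁻⁴)(+0.2)+(7.2 × 10⁻⁴)(+1.14) = 7.9 × 10⁻⁴ → stable
The 70–116 m interval has Δρ < 0: lighter water underlies denser water.

70–116 m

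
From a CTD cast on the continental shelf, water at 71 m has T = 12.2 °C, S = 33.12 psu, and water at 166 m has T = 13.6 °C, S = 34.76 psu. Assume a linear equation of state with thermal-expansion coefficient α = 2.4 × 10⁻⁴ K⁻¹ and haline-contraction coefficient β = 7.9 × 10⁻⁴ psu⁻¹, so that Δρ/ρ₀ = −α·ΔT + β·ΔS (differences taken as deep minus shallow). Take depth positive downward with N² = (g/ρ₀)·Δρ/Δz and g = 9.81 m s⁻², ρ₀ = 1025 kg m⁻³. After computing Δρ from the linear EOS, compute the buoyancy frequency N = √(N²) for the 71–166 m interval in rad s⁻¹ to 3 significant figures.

ΔT = +1.4 K, ΔS = +1.64 psu (deep − shallow).
Δρ/ρ₀ = −αΔT + βΔS = -3.36 × 10⁻⁴ + 1.2956 × 10⁻³ = 9.596 × 10⁻⁴, so Δρ ≈ 0.9836 kg m⁻³.
N² = (g/ρ₀)·Δρ/Δz = g·(Δρ/ρ₀)/Δz = 9.81 × 9.596 × 10⁻⁴ / 95 = 9.9091 × 10⁻⁵ s⁻².
N = √(9.9091 × 10⁻⁵) = 9.9544 × 10⁻³ rad s⁻¹ ≈ 9.95 × 10⁻³ rad s⁻¹.

9.95 × 10⁻³ rad s⁻¹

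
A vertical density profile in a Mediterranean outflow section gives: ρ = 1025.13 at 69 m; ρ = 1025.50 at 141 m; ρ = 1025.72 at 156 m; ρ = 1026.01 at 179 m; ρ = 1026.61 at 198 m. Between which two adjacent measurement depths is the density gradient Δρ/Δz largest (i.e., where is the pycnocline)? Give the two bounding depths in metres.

Compute the density gradient over each adjacent pair:
  69–141 m: Δρ/Δz = 0.37/72 = 5.1 × 10⁻³ kg m⁻⁴
  141–156 m: Δρ/Δz = 0.22/15 = 0.015 kg m⁻⁴
  156–179 m: Δρ/Δz = 0.29/23 = 0.013 kg m⁻⁴
  179–198 m: Δρ/Δz = 0.60/19 = 0.032 kg m⁻⁴
The largest gradient is in the 179–198 m interval — the pycnocline.

179–198 m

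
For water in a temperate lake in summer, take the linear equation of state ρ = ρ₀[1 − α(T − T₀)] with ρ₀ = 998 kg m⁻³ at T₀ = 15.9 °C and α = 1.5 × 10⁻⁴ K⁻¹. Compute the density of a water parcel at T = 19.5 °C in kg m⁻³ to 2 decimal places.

997.46 kg m⁻³

T − T₀ = +3.6 K.
Bracket = 1 − α·(+3.6) = 1 + (-5.40 × 10⁻⁴) = 0.9994600.
ρ = 998 × 0.9994600 = 997.46 kg m⁻³.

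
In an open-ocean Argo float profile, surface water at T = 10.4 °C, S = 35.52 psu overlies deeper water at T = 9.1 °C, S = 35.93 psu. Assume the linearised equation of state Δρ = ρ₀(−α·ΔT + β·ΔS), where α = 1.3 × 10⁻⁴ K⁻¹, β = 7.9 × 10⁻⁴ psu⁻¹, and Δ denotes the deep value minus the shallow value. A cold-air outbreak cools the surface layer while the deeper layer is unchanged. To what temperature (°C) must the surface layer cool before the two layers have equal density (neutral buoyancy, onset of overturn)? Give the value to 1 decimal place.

6.6 °C

Neutral buoyancy requires Δρ = 0, i.e. −α(T_deep − T_surf′) + β(S_deep − S_surf) = 0.
T_surf′ = T_deep − (β/α)·ΔS = 9.1 − (7.9 × 10⁻⁴/1.3 × 10⁻⁴)·(+0.41) = 6.608 °C.
Cooling required: 10.4 − (6.608) = 3.792 °C.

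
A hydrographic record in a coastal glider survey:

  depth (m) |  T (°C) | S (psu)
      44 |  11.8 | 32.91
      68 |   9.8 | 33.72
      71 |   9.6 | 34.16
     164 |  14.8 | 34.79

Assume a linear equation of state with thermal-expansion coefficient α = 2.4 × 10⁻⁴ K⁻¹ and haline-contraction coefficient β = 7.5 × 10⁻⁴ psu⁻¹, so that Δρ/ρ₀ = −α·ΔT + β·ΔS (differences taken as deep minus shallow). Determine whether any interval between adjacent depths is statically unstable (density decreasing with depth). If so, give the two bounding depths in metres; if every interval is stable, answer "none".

71–164 m

Evaluate Δρ/ρ₀ = −αΔT + βΔS across each adjacent pair:
  44–68 m: −αΔT+βΔS = −(2.4 × 10⁻⁴)(-2.0)+(7.5 × 10⁻⁴)(+0.81) = 1.1 × 10⁻³ → stable
  68–71 m: −αΔT+βΔS = −(2.4 × 10⁻⁴)(-0.2)+(7.5 × 10⁻⁴)(+0.44) = 3.8 × 10⁻⁴ → stable
  71–164 m: −αΔT+βΔS = −(2.4 × 10⁻⁴)(+5.2)+(7.5 × 10⁻⁴)(+0.63) = -7.8 × 10⁻⁴ → UNSTABLE
The 71–164 m interval has Δρ < 0: lighter water underlies denser water.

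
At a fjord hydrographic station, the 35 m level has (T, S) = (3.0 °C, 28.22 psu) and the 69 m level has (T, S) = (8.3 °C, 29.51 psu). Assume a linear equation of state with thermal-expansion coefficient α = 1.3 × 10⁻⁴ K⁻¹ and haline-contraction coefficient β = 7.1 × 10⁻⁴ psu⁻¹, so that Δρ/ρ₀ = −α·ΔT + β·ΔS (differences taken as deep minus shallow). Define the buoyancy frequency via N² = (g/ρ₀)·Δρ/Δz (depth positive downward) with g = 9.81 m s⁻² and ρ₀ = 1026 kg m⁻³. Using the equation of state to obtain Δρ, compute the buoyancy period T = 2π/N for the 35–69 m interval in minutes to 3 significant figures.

12.9 min

ΔT = +5.3 K, ΔS = +1.29 psu (deep − shallow).
Δρ/ρ₀ = −αΔT + βΔS = -6.89 × 10⁻⁴ + 9.159 × 10⁻⁴ = 2.269 × 10⁻⁴, so Δρ ≈ 0.2328 kg m⁻³.
N² = (g/ρ₀)·Δρ/Δz = g·(Δρ/ρ₀)/Δz = 9.81 × 2.269 × 10⁻⁴ / 34 = 6.5467 × 10⁻⁵ s⁻².
N = √(6.5467 × 10⁻⁵) = 8.0912 × 10⁻³ rad s⁻¹ → T = 2π/N = 776.55 s = 12.942 min ≈ 12.9 min.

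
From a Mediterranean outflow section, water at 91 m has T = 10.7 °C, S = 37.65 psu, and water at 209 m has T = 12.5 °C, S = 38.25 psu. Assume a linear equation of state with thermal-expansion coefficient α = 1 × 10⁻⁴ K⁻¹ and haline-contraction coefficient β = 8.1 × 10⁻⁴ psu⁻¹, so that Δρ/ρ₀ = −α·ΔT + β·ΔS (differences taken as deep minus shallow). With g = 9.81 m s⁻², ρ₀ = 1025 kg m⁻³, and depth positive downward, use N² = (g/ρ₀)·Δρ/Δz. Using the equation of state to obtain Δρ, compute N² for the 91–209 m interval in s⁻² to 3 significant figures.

2.54 × 10⁻⁵ s⁻²

ΔT = +1.8 K, ΔS = +0.60 psu (deep − shallow).
Δρ/ρ₀ = −αΔT + βΔS = -1.80 × 10⁻⁴ + 4.86 × 10⁻⁴ = 3.06 × 10⁻⁴, so Δρ ≈ 0.3136 kg m⁻³.
N² = (g/ρ₀)·Δρ/Δz = g·(Δρ/ρ₀)/Δz = 9.81 × 3.06 × 10⁻⁴ / 118 = 2.5439 × 10⁻⁵ s⁻² ≈ 2.54 × 10⁻⁵ s⁻².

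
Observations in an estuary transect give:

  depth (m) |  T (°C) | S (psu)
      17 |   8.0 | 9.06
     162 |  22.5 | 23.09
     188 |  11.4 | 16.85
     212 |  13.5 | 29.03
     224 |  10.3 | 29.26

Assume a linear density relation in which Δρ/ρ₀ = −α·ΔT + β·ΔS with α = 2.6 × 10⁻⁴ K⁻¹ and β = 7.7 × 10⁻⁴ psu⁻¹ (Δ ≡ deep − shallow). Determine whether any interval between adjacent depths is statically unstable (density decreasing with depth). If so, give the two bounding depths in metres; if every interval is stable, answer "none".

162–188 m

Evaluate Δρ/ρ₀ = −αΔT + βΔS across each adjacent pair:
  17–162 m: −αΔT+βΔS = −(2.6 × 10⁻⁴)(+14.5)+(7.7 × 10⁻⁴)(+14.03) = 7.0 × 10⁻³ → stable
  162–188 m: −αΔT+βΔS = −(2.6 × 10⁻⁴)(-11.1)+(7.7 × 10⁻⁴)(-6.24) = -1.9 × 10⁻³ → UNSTABLE
  188–212 m: −αΔT+βΔS = −(2.6 × 10⁻⁴)(+2.1)+(7.7 × 10⁻⁴)(+12.18) = 8.8 × 10⁻³ → stable
  212–224 m: −αΔT+βΔS = −(2.6 × 10⁻⁴)(-3.2)+(7.7 × 10⁻⁴)(+0.23) = 1.0 × 10⁻³ → stable
The 162–188 m interval has Δρ < 0: lighter water underlies denser water.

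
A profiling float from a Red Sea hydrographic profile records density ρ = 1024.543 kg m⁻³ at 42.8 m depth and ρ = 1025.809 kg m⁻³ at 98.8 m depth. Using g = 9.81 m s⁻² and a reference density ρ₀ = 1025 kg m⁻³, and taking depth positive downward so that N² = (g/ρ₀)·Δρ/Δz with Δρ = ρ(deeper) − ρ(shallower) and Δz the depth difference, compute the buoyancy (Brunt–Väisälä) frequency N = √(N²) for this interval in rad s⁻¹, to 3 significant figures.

0.0147 rad s⁻¹

Δρ = 1025.809 − 1024.543 = 1.266 kg m⁻³ over Δz = 98.8 − 42.8 = 56 m.
N² = (9.81/1025) × (1.266/56) = 2.1637 × 10⁻⁴ s⁻².
N = √(2.1637 × 10⁻⁴) = 0.014710 rad s⁻¹ ≈ 0.0147 rad s⁻¹.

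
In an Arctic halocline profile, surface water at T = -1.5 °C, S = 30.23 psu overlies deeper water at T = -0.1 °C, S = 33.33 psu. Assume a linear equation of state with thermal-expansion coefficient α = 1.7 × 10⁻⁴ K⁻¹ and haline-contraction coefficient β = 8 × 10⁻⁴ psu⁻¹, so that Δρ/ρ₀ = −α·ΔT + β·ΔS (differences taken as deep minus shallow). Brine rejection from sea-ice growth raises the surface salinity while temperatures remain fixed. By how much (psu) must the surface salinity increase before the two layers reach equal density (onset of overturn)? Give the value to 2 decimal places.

2.80 psu

Neutral buoyancy requires −α(T_deep − T_surf) + β(S_deep − S_surf′) = 0.
S_surf′ = S_deep − (α/β)·ΔT = 33.33 − (1.7 × 10⁻⁴/8 × 10⁻⁴)·(+1.4) = 33.0325 psu.
Increase required: 33.0325 − 30.23 = 2.8025 psu.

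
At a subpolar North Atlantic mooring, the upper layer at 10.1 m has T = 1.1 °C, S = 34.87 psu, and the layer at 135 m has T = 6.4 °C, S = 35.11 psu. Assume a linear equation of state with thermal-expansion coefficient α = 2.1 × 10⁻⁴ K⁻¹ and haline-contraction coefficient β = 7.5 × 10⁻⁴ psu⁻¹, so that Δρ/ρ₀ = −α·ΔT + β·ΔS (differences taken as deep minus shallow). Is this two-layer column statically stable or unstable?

ΔT = 6.4 − 1.1 = +5.3 K and ΔS = 35.11 − 34.87 = +0.24 psu (deep − shallow).
−αΔT = -1.113 × 10⁻³; βΔS = 1.80 × 10⁻⁴; sum Δρ/ρ₀ = -9.33 × 10⁻⁴.
Δρ/ρ₀ < 0, so Δρ < 0: deeper water is lighter → statically unstable; the column would overturn.

unstable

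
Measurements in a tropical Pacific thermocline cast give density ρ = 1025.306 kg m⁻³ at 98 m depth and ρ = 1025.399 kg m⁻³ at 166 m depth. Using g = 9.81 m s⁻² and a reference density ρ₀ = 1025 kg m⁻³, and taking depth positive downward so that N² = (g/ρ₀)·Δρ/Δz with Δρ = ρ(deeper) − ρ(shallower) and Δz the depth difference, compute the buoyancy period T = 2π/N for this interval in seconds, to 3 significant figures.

1.74 × 10³ s

Δρ = 1025.399 − 1025.306 = 0.093 kg m⁻³ over Δz = 166 − 98 = 68 m.
N² = (9.81/1025) × (0.093/68) = 1.3089 × 10⁻⁵ s⁻².
N = √(1.3089 × 10⁻⁵) = 3.6179 × 10⁻³ rad s⁻¹, so T = 2π/N = 1.7367 × 10³ s ≈ 1.74 × 10³ s.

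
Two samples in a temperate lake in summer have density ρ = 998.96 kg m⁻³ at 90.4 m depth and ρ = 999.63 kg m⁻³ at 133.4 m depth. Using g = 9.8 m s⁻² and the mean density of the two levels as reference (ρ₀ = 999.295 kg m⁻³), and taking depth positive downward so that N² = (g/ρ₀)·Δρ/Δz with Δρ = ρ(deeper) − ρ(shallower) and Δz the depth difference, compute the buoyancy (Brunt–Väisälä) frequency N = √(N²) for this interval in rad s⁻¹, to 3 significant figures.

0.0124 rad s⁻¹

Δρ = 999.63 − 998.96 = 0.67 kg m⁻³ over Δz = 133.4 − 90.4 = 43 m.
N² = (9.8/999.295) × (0.67/43) = 1.5281 × 10⁻⁴ s⁻².
N = √(1.5281 × 10⁻⁴) = 0.012362 rad s⁻¹ ≈ 0.0124 rad s⁻¹.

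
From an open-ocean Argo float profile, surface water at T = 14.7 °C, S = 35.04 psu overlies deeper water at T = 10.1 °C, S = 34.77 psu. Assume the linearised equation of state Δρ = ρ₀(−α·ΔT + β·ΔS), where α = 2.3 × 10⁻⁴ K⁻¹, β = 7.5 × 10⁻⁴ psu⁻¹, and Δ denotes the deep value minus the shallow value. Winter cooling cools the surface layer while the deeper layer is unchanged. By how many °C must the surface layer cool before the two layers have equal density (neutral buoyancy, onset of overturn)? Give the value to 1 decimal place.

Neutral buoyancy requires Δρ = 0, i.e. −α(T_deep − T_surf′) + β(S_deep − S_surf) = 0.
T_surf′ = T_deep − (β/α)·ΔS = 10.1 − (7.5 × 10⁻⁴/2.3 × 10⁻⁴)·(-0.27) = 10.980 °C.
Cooling required: 14.7 − (10.980) = 3.720 °C.

3.7 °C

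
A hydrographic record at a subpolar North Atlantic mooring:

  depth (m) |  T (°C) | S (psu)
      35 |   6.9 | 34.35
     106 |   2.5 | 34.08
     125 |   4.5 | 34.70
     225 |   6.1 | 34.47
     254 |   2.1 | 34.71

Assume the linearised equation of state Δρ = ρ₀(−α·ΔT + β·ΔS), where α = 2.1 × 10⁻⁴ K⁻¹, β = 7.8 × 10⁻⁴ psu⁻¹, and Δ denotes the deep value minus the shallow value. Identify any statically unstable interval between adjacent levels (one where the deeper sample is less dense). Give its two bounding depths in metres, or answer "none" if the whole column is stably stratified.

Evaluate Δρ/ρ₀ = −αΔT + βΔS across each adjacent pair:
  35–106 m: −αΔT+βΔS = −(2.1 × 10⁻⁴)(-4.4)+(7.8 × 10⁻⁴)(-0.27) = 7.1 × 10⁻⁴ → stable
  106–125 m: −αΔT+βΔS = −(2.1 × 10⁻⁴)(+2.0)+(7.8 × 10⁻⁴)(+0.62) = 6.4 × 10⁻⁵ → stable
  125–225 m: −αΔT+βΔS = −(2.1 × 10⁻⁴)(+1.6)+(7.8 × 10⁻⁴)(-0.23) = -5.2 × 10⁻⁴ → UNSTABLE
  225–254 m: −αΔT+βΔS = −(2.1 × 10⁻⁴)(-4.0)+(7.8 × 10⁻⁴)(+0.24) = 1.0 × 10⁻³ → stable
The 125–225 m interval has Δρ < 0: lighter water underlies denser water.

125–225 m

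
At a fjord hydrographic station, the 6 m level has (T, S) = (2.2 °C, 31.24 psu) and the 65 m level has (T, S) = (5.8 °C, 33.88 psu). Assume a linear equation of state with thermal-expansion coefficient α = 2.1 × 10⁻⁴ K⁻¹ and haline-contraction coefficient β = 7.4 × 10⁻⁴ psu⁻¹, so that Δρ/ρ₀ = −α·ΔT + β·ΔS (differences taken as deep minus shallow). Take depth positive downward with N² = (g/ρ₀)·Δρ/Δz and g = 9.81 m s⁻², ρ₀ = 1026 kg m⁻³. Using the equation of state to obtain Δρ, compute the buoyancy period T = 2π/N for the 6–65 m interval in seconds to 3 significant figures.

445 s

ΔT = +3.6 K, ΔS = +2.64 psu (deep − shallow).
Δρ/ρ₀ = −αΔT + βΔS = -7.56 × 10⁻⁴ + 1.9536 × 10⁻³ = 1.1976 × 10⁻³, so Δρ ≈ 1.229 kg m⁻³.
N² = (g/ρ₀)·Δρ/Δz = g·(Δρ/ρ₀)/Δz = 9.81 × 1.1976 × 10⁻³ / 59 = 1.9913 × 10⁻⁴ s⁻².
N = √(1.9913 × 10⁻⁴) = 0.014111 rad s⁻¹ → T = 2π/N = 445.27 s ≈ 445 s.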